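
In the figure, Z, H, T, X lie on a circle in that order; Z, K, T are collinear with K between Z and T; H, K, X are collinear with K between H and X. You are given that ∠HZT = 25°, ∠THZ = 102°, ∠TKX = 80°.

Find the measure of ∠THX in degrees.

∠THX = 27°

1. ∠HXT = 25°  [same arc HT]
2. ∠TXZ = 78°  [cyclic ZHTX, opposite ∠H+∠X]
3. ∠XTZ = 75°  [△TKX]
4. ∠TZX = 27°  [△ZTX]
5. ∠THX = 27°  [same arc TX]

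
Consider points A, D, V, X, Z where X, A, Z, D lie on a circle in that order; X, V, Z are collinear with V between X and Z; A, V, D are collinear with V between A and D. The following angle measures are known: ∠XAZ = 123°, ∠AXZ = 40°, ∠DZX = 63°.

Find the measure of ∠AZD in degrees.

1. ∠AZX = 17°  [△XAZ]
2. ∠DAX = 63°  [same arc XD]
3. ∠ADX = 17°  [same arc XA]
4. ∠AXD = 100°  [△XAD]
5. ∠AZD = 80°  [cyclic XAZD, opposite ∠X+∠Z]

∠AZD = 80°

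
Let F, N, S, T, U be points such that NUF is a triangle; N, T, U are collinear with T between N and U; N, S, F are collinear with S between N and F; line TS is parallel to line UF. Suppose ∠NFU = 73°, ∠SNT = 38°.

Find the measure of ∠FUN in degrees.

1. ∠NST = 73°  [TS∥UF, corresponding at S]
2. ∠NTS = 69°  [△NTS]
3. ∠FUN = 69°  [TS∥UF, corresponding at T]

∠FUN = 69°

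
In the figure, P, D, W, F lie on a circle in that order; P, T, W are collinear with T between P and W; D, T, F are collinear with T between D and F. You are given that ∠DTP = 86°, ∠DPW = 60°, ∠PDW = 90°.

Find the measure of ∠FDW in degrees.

1. ∠DTW = 94°  [linear pair at T on PW]
2. ∠DWP = 30°  [△PDW]
3. ∠FDW = 56°  [△DTW]

∠FDW = 56°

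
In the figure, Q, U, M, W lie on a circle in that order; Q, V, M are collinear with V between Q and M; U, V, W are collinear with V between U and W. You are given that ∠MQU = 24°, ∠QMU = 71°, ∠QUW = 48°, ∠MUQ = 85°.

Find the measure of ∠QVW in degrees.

∠QVW = 72°

1. ∠MWU = 24°  [same arc UM]
2. ∠QMW = 48°  [same arc QW]
3. ∠MVW = 108°  [△MVW]
4. ∠QVW = 72°  [linear pair at V on QM]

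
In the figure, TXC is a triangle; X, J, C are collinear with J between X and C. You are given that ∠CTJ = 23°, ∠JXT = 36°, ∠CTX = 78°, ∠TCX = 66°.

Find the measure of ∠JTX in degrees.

∠JTX = 55°

1. ∠JCT = 66°  [J on ray CX]
2. ∠CJT = 91°  [△TJC]
3. ∠TJX = 89°  [linear pair at J on XC]
4. ∠JTX = 55°  [△TXJ]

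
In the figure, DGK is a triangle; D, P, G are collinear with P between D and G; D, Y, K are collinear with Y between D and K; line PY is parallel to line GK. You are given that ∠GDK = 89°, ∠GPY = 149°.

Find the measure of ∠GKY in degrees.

1. ∠PDY = 89°  [P on DG, Y on DK]
2. ∠DPY = 31°  [linear pair at P on DG]
3. ∠DYP = 60°  [△DPY]
4. ∠KYP = 120°  [linear pair at Y on DK]
5. ∠GKY = 60°  [PY∥GK, co-interior at K–Y]

∠GKY = 60°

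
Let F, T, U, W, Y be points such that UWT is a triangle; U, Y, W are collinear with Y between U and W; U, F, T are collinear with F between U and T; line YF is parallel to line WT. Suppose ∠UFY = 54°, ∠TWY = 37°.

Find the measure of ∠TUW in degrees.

∠TUW = 89°

1. ∠UTW = 54°  [YF∥WT, corresponding at F]
2. ∠TWU = 37°  [Y on ray WU]
3. ∠TUW = 89°  [△UWT]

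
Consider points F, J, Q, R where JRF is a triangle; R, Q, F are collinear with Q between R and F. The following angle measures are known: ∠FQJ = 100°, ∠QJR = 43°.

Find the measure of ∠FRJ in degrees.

∠FRJ = 57°

1. ∠JQR = 80°  [linear pair at Q on RF]
2. ∠JRQ = 57°  [△JRQ]
3. ∠FRJ = 57°  [Q on ray RF]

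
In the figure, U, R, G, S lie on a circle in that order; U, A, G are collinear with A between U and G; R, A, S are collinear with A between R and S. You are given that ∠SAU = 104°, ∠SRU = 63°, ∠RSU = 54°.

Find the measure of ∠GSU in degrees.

1. ∠GUS = 22°  [△UAS]
2. ∠SGU = 63°  [same arc US]
3. ∠GSU = 95°  [△UGS]

∠GSU = 95°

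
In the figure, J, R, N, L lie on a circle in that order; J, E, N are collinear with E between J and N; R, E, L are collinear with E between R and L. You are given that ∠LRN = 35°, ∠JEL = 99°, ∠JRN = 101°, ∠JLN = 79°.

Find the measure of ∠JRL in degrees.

∠JRL = 66°

1. ∠LJN = 35°  [same arc NL]
2. ∠JNL = 66°  [△JNL]
3. ∠JRL = 66°  [same arc JL]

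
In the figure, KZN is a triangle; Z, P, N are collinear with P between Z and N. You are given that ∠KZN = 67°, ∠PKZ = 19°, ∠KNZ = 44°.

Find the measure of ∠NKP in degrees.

∠NKP = 50°

1. ∠KZP = 67°  [P on ray ZN]
2. ∠KPZ = 94°  [△KZP]
3. ∠KNP = 44°  [P on ray NZ]
4. ∠KPN = 86°  [linear pair at P on ZN]
5. ∠NKP = 50°  [△KPN]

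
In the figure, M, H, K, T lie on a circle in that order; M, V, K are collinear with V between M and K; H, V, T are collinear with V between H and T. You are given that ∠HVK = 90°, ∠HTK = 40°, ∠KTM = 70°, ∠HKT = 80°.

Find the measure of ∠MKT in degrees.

1. ∠MVT = 90°  [vertical angles at V]
2. ∠KVT = 90°  [linear pair at V on MK]
3. ∠MKT = 50°  [△KVT]

∠MKT = 50°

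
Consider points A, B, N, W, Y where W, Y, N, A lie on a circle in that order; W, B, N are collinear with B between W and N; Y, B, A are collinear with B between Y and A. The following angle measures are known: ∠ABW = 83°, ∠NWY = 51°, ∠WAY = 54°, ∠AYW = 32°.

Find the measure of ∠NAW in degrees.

∠NAW = 105°

1. ∠AWN = 43°  [△WBA]
2. ∠ANW = 32°  [same arc WA]
3. ∠NAW = 105°  [△WNA]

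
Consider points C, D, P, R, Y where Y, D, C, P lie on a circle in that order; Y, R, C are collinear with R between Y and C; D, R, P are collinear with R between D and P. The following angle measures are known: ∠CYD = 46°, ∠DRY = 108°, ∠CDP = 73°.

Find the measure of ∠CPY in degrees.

1. ∠CPD = 46°  [same arc DC]
2. ∠CRP = 108°  [vertical angles at R]
3. ∠CYP = 73°  [same arc CP]
4. ∠PCY = 26°  [△CRP]
5. ∠CPY = 81°  [△YCP]

∠CPY = 81°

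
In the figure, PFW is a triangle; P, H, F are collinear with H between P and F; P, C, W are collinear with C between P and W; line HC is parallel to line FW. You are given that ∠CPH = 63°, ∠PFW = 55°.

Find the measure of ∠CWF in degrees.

∠CWF = 62°

1. ∠FPW = 63°  [H on PF, C on PW]
2. ∠FWP = 62°  [△PFW]
3. ∠CWF = 62°  [C on ray WP]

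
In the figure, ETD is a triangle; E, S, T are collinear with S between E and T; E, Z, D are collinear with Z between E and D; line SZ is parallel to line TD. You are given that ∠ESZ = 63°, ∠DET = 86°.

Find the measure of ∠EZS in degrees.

1. ∠DTE = 63°  [SZ∥TD, corresponding at S]
2. ∠EDT = 31°  [△ETD]
3. ∠EZS = 31°  [SZ∥TD, corresponding at Z]

∠EZS = 31°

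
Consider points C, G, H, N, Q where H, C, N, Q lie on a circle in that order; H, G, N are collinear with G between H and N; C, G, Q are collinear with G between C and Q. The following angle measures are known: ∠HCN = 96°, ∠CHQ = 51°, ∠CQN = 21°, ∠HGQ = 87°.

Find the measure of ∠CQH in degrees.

1. ∠CHN = 21°  [same arc CN]
2. ∠CNH = 63°  [△HCN]
3. ∠CQH = 63°  [same arc HC]

∠CQH = 63°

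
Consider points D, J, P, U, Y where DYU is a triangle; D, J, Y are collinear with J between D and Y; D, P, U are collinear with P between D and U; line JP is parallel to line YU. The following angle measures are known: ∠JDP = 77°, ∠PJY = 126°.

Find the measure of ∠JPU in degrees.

1. ∠DJP = 54°  [linear pair at J on DY]
2. ∠DPJ = 49°  [△DJP]
3. ∠JPU = 131°  [linear pair at P on DU]

∠JPU = 131°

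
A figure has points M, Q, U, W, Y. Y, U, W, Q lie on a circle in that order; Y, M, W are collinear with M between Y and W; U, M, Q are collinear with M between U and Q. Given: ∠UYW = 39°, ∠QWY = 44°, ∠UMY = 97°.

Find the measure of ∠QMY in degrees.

1. ∠UQW = 39°  [same arc UW]
2. ∠QMW = 97°  [△WMQ]
3. ∠QMY = 83°  [linear pair at M on YW]

∠QMY = 83°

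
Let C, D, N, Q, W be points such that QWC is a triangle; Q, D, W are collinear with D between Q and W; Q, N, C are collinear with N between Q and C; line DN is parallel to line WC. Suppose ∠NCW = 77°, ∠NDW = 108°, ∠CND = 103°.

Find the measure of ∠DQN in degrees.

1. ∠NDQ = 72°  [linear pair at D on QW]
2. ∠DNQ = 77°  [linear pair at N on QC]
3. ∠DQN = 31°  [△QDN]

∠DQN = 31°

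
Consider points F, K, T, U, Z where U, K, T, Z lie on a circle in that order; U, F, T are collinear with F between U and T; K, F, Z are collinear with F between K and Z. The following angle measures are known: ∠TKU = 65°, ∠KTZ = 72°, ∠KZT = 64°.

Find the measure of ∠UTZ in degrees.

∠UTZ = 21°

1. ∠TZU = 115°  [cyclic UKTZ, opposite ∠K+∠Z]
2. ∠TKZ = 44°  [△KTZ]
3. ∠TUZ = 44°  [same arc TZ]
4. ∠UTZ = 21°  [△UTZ]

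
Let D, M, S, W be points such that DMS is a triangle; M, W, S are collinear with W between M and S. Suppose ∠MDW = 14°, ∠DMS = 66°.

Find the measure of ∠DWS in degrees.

1. ∠DMW = 66°  [W on ray MS]
2. ∠DWM = 100°  [△DMW]
3. ∠DWS = 80°  [linear pair at W on MS]

∠DWS = 80°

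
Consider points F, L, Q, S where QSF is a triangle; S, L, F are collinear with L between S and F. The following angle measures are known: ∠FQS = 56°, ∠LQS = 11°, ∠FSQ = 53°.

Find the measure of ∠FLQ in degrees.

∠FLQ = 64°

1. ∠LSQ = 53°  [L on ray SF]
2. ∠QLS = 116°  [△QSL]
3. ∠FLQ = 64°  [linear pair at L on SF]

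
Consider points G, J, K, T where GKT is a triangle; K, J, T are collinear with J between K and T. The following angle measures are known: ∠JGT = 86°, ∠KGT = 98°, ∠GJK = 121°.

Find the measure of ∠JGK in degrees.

1. ∠GJT = 59°  [linear pair at J on KT]
2. ∠GTJ = 35°  [△GJT]
3. ∠GTK = 35°  [J on ray TK]
4. ∠GKT = 47°  [△GKT]
5. ∠GKJ = 47°  [J on ray KT]
6. ∠JGK = 12°  [△GKJ]

∠JGK = 12°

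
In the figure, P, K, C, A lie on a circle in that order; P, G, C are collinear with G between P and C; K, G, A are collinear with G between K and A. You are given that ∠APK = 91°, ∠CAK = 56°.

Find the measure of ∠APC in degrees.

∠APC = 35°

1. ∠ACK = 89°  [cyclic PKCA, opposite ∠P+∠C]
2. ∠AKC = 35°  [△KCA]
3. ∠APC = 35°  [same arc CA]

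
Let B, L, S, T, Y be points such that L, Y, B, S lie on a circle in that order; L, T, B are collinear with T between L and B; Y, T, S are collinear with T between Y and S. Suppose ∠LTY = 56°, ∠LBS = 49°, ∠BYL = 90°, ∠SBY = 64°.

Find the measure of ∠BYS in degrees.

∠BYS = 41°

1. ∠BTS = 56°  [vertical angles at T]
2. ∠BSY = 75°  [△BTS]
3. ∠BYS = 41°  [△YBS]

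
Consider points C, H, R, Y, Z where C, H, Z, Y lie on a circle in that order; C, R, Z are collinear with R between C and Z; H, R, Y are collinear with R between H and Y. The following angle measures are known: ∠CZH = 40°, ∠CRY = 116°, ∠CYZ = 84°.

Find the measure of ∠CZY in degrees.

1. ∠CYH = 40°  [same arc CH]
2. ∠YCZ = 24°  [△CRY]
3. ∠CZY = 72°  [△CZY]

∠CZY = 72°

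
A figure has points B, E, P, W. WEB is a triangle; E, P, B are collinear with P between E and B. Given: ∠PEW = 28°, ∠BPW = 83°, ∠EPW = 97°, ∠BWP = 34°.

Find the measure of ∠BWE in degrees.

1. ∠BEW = 28°  [P on ray EB]
2. ∠PBW = 63°  [△WPB]
3. ∠EBW = 63°  [P on ray BE]
4. ∠BWE = 89°  [△WEB]

∠BWE = 89°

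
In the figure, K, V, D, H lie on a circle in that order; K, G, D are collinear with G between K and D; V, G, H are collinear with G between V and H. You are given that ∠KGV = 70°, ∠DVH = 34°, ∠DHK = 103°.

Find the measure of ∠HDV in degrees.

1. ∠DGH = 70°  [vertical angles at G]
2. ∠DKH = 34°  [same arc DH]
3. ∠HDK = 43°  [△KDH]
4. ∠DHV = 67°  [△DGH]
5. ∠HDV = 79°  [△VDH]

∠HDV = 79°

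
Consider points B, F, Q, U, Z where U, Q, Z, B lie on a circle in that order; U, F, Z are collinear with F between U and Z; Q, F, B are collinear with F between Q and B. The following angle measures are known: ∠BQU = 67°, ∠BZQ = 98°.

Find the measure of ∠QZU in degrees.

1. ∠BUQ = 82°  [cyclic UQZB, opposite ∠U+∠Z]
2. ∠QBU = 31°  [△UQB]
3. ∠QZU = 31°  [same arc UQ]

∠QZU = 31°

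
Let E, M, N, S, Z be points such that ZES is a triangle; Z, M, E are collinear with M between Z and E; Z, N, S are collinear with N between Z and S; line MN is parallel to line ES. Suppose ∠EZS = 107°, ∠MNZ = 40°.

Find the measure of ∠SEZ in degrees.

1. ∠MZN = 107°  [M on ZE, N on ZS]
2. ∠NMZ = 33°  [△ZMN]
3. ∠SEZ = 33°  [MN∥ES, corresponding at M]

∠SEZ = 33°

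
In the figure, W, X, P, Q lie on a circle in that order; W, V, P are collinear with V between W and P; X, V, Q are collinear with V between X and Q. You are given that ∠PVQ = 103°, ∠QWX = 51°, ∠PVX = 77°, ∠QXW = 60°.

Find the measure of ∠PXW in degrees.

∠PXW = 94°

1. ∠WVX = 103°  [vertical angles at V]
2. ∠WQX = 69°  [△WXQ]
3. ∠PWX = 17°  [△WVX]
4. ∠WPX = 69°  [same arc WX]
5. ∠PXW = 94°  [△WXP]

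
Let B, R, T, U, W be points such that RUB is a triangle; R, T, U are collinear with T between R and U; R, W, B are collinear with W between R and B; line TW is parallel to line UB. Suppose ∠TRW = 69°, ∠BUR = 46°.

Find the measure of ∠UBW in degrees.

∠UBW = 65°

1. ∠BRU = 69°  [T on RU, W on RB]
2. ∠RBU = 65°  [△RUB]
3. ∠UBW = 65°  [W on ray BR]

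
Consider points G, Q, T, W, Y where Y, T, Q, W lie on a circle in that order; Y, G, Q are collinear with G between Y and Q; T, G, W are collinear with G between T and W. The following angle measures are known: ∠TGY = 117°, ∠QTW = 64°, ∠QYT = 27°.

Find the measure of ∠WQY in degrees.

∠WQY = 36°

1. ∠QGW = 117°  [vertical angles at G]
2. ∠QWT = 27°  [same arc TQ]
3. ∠WQY = 36°  [△QGW]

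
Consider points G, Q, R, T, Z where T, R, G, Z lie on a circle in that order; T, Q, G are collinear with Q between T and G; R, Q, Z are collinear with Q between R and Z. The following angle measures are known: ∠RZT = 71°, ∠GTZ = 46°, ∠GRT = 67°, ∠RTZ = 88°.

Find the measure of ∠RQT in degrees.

∠RQT = 117°

1. ∠RGT = 71°  [same arc TR]
2. ∠TRZ = 21°  [△TRZ]
3. ∠GTR = 42°  [△TRG]
4. ∠RQT = 117°  [△TQR]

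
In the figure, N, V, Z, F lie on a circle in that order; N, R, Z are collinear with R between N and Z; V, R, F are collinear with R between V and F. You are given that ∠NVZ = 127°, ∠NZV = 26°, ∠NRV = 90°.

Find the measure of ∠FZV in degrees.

∠FZV = 89°

1. ∠VNZ = 27°  [△NVZ]
2. ∠VRZ = 90°  [linear pair at R on NZ]
3. ∠VFZ = 27°  [same arc VZ]
4. ∠FVZ = 64°  [△VRZ]
5. ∠FZV = 89°  [△VZF]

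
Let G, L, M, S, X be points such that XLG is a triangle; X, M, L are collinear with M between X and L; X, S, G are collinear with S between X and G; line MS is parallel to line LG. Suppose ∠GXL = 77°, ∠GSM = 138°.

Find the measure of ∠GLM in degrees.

1. ∠MXS = 77°  [M on XL, S on XG]
2. ∠MSX = 42°  [linear pair at S on XG]
3. ∠SMX = 61°  [△XMS]
4. ∠LMS = 119°  [linear pair at M on XL]
5. ∠GLM = 61°  [MS∥LG, co-interior at L–M]

∠GLM = 61°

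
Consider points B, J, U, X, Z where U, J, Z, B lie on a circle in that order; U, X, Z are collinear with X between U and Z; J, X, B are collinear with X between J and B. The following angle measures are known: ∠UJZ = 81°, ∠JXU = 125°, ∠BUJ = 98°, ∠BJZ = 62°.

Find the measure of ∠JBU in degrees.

1. ∠BXZ = 125°  [vertical angles at X]
2. ∠BUZ = 62°  [same arc ZB]
3. ∠BXU = 55°  [linear pair at X on UZ]
4. ∠JBU = 63°  [△UXB]

∠JBU = 63°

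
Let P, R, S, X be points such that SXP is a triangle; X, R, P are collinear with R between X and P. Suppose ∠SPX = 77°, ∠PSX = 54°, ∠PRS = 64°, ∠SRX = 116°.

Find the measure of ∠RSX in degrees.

∠RSX = 15°

1. ∠PXS = 49°  [△SXP]
2. ∠RXS = 49°  [R on ray XP]
3. ∠RSX = 15°  [△SXR]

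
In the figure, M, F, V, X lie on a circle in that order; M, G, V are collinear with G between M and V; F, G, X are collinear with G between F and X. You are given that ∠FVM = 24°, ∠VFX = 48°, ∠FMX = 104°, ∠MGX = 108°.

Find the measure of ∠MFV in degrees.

1. ∠FXM = 24°  [same arc MF]
2. ∠FGV = 108°  [△FGV]
3. ∠MFX = 52°  [△MFX]
4. ∠FGM = 72°  [linear pair at G on MV]
5. ∠FMV = 56°  [△MGF]
6. ∠MFV = 100°  [△MFV]

∠MFV = 100°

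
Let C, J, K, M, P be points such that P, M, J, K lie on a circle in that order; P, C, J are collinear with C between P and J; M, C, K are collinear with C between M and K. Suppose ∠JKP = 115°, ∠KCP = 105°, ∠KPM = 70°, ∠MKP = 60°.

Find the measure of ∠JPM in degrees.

1. ∠JMP = 65°  [cyclic PMJK, opposite ∠M+∠K]
2. ∠MJP = 60°  [same arc PM]
3. ∠JPM = 55°  [△PMJ]

∠JPM = 55°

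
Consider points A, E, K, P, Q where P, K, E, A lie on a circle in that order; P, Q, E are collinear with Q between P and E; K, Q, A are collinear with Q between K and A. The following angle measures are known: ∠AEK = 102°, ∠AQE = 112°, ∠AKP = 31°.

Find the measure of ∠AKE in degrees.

∠AKE = 41°

1. ∠APK = 78°  [cyclic PKEA, opposite ∠P+∠E]
2. ∠KQP = 112°  [vertical angles at Q]
3. ∠KAP = 71°  [△PKA]
4. ∠EQK = 68°  [linear pair at Q on PE]
5. ∠KEP = 71°  [same arc PK]
6. ∠AKE = 41°  [△KQE]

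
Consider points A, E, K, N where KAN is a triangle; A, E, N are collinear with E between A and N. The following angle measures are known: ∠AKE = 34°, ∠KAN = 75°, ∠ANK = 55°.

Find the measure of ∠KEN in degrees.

∠KEN = 109°

1. ∠EAK = 75°  [E on ray AN]
2. ∠AEK = 71°  [△KAE]
3. ∠KEN = 109°  [linear pair at E on AN]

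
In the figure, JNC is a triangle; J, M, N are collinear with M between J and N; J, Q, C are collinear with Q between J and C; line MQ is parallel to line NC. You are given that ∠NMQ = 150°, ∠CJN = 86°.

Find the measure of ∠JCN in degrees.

∠JCN = 64°

1. ∠JMQ = 30°  [linear pair at M on JN]
2. ∠MJQ = 86°  [M on JN, Q on JC]
3. ∠JQM = 64°  [△JMQ]
4. ∠JCN = 64°  [MQ∥NC, corresponding at Q]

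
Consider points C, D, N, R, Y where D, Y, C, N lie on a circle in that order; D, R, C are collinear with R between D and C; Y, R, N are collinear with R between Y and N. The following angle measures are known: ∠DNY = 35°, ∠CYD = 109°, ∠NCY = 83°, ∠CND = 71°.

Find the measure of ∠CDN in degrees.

1. ∠DCY = 35°  [same arc DY]
2. ∠CDY = 36°  [△DYC]
3. ∠CNY = 36°  [same arc YC]
4. ∠CYN = 61°  [△YCN]
5. ∠CDN = 61°  [same arc CN]

∠CDN = 61°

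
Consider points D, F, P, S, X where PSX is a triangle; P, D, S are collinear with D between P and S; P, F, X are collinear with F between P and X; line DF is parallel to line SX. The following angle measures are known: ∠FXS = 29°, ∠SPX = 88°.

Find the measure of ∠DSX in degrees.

1. ∠PXS = 29°  [F on ray XP]
2. ∠PSX = 63°  [△PSX]
3. ∠DSX = 63°  [D on ray SP]

∠DSX = 63°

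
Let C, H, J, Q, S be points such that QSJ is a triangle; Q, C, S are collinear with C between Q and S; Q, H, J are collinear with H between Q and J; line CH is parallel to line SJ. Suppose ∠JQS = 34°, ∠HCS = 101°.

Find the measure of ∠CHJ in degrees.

∠CHJ = 113°

1. ∠CQH = 34°  [C on QS, H on QJ]
2. ∠HCQ = 79°  [linear pair at C on QS]
3. ∠CHQ = 67°  [△QCH]
4. ∠CHJ = 113°  [linear pair at H on QJ]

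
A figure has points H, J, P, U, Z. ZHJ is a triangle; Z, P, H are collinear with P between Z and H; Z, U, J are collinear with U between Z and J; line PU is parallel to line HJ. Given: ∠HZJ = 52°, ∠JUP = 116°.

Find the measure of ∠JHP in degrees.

1. ∠PZU = 52°  [P on ZH, U on ZJ]
2. ∠PUZ = 64°  [linear pair at U on ZJ]
3. ∠UPZ = 64°  [△ZPU]
4. ∠HPU = 116°  [linear pair at P on ZH]
5. ∠JHP = 64°  [PU∥HJ, co-interior at H–P]

∠JHP = 64°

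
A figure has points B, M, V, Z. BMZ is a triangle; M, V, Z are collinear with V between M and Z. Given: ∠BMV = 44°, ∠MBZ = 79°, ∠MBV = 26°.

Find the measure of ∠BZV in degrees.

∠BZV = 57°

1. ∠BMZ = 44°  [V on ray MZ]
2. ∠BZM = 57°  [△BMZ]
3. ∠BZV = 57°  [V on ray ZM]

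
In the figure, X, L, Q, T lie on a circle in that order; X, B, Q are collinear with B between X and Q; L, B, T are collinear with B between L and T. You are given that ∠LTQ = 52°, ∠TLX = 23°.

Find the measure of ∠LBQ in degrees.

1. ∠LXQ = 52°  [same arc LQ]
2. ∠LBX = 105°  [△XBL]
3. ∠LBQ = 75°  [linear pair at B on XQ]

∠LBQ = 75°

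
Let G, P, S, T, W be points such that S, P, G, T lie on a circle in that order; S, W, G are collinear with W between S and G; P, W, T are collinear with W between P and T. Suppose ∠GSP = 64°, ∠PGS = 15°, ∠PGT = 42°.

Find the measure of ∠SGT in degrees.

1. ∠GTP = 64°  [same arc PG]
2. ∠GPS = 101°  [△SPG]
3. ∠GPT = 74°  [△PGT]
4. ∠GTS = 79°  [cyclic SPGT, opposite ∠P+∠T]
5. ∠GST = 74°  [same arc GT]
6. ∠SGT = 27°  [△SGT]

∠SGT = 27°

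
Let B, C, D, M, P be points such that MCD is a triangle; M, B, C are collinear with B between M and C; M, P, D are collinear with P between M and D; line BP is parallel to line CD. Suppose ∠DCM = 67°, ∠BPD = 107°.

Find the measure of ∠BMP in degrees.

1. ∠MBP = 67°  [BP∥CD, corresponding at B]
2. ∠BPM = 73°  [linear pair at P on MD]
3. ∠BMP = 40°  [△MBP]

∠BMP = 40°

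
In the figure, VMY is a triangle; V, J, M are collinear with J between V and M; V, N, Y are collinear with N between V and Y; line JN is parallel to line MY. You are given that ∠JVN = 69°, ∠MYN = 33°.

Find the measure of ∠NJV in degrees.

∠NJV = 78°

1. ∠MVY = 69°  [J on VM, N on VY]
2. ∠MYV = 33°  [N on ray YV]
3. ∠VMY = 78°  [△VMY]
4. ∠NJV = 78°  [JN∥MY, corresponding at J]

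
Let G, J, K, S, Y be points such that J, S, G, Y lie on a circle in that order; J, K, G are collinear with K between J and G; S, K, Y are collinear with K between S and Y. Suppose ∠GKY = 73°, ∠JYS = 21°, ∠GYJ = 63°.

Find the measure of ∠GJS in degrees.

∠GJS = 42°

1. ∠JGS = 21°  [same arc JS]
2. ∠GSJ = 117°  [cyclic JSGY, opposite ∠S+∠Y]
3. ∠GJS = 42°  [△JSG]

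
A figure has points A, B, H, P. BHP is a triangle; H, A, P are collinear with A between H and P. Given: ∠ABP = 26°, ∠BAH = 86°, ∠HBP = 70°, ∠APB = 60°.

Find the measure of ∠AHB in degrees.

1. ∠BPH = 60°  [A on ray PH]
2. ∠BHP = 50°  [△BHP]
3. ∠AHB = 50°  [A on ray HP]

∠AHB = 50°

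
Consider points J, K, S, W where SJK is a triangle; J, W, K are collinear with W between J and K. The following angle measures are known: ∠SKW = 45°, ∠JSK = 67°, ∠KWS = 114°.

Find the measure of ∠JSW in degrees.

1. ∠JKS = 45°  [W on ray KJ]
2. ∠KJS = 68°  [△SJK]
3. ∠JWS = 66°  [linear pair at W on JK]
4. ∠SJW = 68°  [W on ray JK]
5. ∠JSW = 46°  [△SJW]

∠JSW = 46°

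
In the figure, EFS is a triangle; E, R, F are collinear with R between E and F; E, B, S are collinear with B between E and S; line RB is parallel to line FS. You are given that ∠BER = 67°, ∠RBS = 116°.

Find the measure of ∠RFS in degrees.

∠RFS = 49°

1. ∠EBR = 64°  [linear pair at B on ES]
2. ∠BRE = 49°  [△ERB]
3. ∠BRF = 131°  [linear pair at R on EF]
4. ∠RFS = 49°  [RB∥FS, co-interior at F–R]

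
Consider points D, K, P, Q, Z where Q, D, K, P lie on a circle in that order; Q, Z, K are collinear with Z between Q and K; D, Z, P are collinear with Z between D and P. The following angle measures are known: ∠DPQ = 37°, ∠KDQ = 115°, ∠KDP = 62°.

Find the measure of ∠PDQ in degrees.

∠PDQ = 53°

1. ∠KPQ = 65°  [cyclic QDKP, opposite ∠D+∠P]
2. ∠KQP = 62°  [same arc KP]
3. ∠PKQ = 53°  [△QKP]
4. ∠PDQ = 53°  [same arc QP]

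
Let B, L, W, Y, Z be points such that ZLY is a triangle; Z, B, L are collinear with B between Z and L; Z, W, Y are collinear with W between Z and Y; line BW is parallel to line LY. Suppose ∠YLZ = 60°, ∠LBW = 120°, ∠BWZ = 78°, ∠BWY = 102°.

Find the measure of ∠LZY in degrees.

∠LZY = 42°

1. ∠WBZ = 60°  [BW∥LY, corresponding at B]
2. ∠BZW = 42°  [△ZBW]
3. ∠LZY = 42°  [B on ZL, W on ZY]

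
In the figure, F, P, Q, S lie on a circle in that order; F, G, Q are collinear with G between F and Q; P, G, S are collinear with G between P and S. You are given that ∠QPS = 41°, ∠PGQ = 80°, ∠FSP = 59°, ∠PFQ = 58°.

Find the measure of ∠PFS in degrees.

1. ∠FGP = 100°  [linear pair at G on FQ]
2. ∠FPS = 22°  [△FGP]
3. ∠PFS = 99°  [△FPS]

∠PFS = 99°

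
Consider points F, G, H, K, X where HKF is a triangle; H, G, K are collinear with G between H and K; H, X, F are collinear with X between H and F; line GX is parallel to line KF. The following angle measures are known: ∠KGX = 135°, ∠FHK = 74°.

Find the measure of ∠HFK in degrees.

∠HFK = 61°

1. ∠HGX = 45°  [linear pair at G on HK]
2. ∠GHX = 74°  [G on HK, X on HF]
3. ∠GXH = 61°  [△HGX]
4. ∠HFK = 61°  [GX∥KF, corresponding at X]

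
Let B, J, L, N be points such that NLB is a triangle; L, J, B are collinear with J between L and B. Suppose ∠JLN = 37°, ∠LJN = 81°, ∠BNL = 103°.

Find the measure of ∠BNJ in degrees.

∠BNJ = 41°

1. ∠BLN = 37°  [J on ray LB]
2. ∠BJN = 99°  [linear pair at J on LB]
3. ∠LBN = 40°  [△NLB]
4. ∠JBN = 40°  [J on ray BL]
5. ∠BNJ = 41°  [△NJB]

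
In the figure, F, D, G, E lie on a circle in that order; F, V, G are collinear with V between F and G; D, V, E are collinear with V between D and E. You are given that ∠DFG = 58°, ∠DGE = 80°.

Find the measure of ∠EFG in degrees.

1. ∠DEG = 58°  [same arc DG]
2. ∠EDG = 42°  [△DGE]
3. ∠EFG = 42°  [same arc GE]

∠EFG = 42°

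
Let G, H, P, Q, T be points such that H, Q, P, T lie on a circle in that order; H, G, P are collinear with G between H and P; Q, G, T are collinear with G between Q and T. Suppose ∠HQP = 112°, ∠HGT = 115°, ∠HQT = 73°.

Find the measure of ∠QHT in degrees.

∠QHT = 81°

1. ∠HTP = 68°  [cyclic HQPT, opposite ∠Q+∠T]
2. ∠HPT = 73°  [same arc HT]
3. ∠PHT = 39°  [△HPT]
4. ∠HTQ = 26°  [△HGT]
5. ∠QHT = 81°  [△HQT]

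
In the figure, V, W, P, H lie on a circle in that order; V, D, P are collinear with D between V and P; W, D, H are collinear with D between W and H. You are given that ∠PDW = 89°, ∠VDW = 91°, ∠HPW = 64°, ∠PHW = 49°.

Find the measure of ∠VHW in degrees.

1. ∠HDV = 89°  [vertical angles at D]
2. ∠HWP = 67°  [△WPH]
3. ∠HVP = 67°  [same arc PH]
4. ∠VHW = 24°  [△VDH]

∠VHW = 24°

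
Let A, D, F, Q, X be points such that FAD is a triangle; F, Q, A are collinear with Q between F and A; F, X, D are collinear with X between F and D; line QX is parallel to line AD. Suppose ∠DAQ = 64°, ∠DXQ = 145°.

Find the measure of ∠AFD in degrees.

1. ∠DAF = 64°  [Q on ray AF]
2. ∠FXQ = 35°  [linear pair at X on FD]
3. ∠FQX = 64°  [QX∥AD, corresponding at Q]
4. ∠QFX = 81°  [△FQX]
5. ∠AFD = 81°  [Q on FA, X on FD]

∠AFD = 81°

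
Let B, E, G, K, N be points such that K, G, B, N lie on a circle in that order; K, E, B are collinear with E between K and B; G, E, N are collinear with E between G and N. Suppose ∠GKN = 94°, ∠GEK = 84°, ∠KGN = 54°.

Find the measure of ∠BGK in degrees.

∠BGK = 106°

1. ∠GNK = 32°  [△KGN]
2. ∠BKG = 42°  [△KEG]
3. ∠GBK = 32°  [same arc KG]
4. ∠BGK = 106°  [△KGB]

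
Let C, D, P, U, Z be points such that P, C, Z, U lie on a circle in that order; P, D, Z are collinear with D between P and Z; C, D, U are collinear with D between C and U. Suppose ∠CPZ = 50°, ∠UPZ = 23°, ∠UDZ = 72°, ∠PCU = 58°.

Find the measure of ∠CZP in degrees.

∠CZP = 49°

1. ∠CDP = 72°  [△PDC]
2. ∠UCZ = 23°  [same arc ZU]
3. ∠CDZ = 108°  [linear pair at D on PZ]
4. ∠CZP = 49°  [△CDZ]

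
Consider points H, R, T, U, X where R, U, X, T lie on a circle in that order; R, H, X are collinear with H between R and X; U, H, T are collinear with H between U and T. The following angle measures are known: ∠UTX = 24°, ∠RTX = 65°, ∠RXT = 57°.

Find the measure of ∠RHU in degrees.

1. ∠URX = 24°  [same arc UX]
2. ∠RUT = 57°  [same arc RT]
3. ∠RHU = 99°  [△RHU]

∠RHU = 99°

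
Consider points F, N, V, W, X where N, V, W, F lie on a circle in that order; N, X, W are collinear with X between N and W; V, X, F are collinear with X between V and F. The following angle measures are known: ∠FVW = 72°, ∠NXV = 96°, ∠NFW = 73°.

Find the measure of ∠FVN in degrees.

∠FVN = 35°

1. ∠FNW = 72°  [same arc WF]
2. ∠FWN = 35°  [△NWF]
3. ∠FVN = 35°  [same arc NF]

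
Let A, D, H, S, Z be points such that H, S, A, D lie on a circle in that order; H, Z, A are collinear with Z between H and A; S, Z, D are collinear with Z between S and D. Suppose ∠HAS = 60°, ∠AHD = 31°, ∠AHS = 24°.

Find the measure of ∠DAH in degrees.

1. ∠HDS = 60°  [same arc HS]
2. ∠DZH = 89°  [△HZD]
3. ∠ADS = 24°  [same arc SA]
4. ∠AZD = 91°  [linear pair at Z on HA]
5. ∠DAH = 65°  [△AZD]

∠DAH = 65°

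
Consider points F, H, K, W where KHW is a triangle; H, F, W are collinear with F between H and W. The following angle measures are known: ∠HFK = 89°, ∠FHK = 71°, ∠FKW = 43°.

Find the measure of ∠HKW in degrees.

∠HKW = 63°

1. ∠KFW = 91°  [linear pair at F on HW]
2. ∠KHW = 71°  [F on ray HW]
3. ∠FWK = 46°  [△KFW]
4. ∠HWK = 46°  [F on ray WH]
5. ∠HKW = 63°  [△KHW]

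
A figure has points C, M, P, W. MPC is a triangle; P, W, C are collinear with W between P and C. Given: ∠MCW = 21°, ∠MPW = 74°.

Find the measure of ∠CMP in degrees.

∠CMP = 85°

1. ∠MCP = 21°  [W on ray CP]
2. ∠CPM = 74°  [W on ray PC]
3. ∠CMP = 85°  [△MPC]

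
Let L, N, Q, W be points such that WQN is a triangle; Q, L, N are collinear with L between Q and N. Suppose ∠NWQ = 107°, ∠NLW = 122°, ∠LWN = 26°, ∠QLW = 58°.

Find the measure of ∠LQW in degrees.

1. ∠LNW = 32°  [△WLN]
2. ∠QNW = 32°  [L on ray NQ]
3. ∠NQW = 41°  [△WQN]
4. ∠LQW = 41°  [L on ray QN]

∠LQW = 41°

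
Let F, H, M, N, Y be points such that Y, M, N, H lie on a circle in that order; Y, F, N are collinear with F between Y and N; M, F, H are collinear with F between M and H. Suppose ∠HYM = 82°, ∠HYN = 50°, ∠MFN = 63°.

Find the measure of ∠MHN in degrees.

1. ∠HNM = 98°  [cyclic YMNH, opposite ∠Y+∠N]
2. ∠HMN = 50°  [same arc NH]
3. ∠MHN = 32°  [△MNH]

∠MHN = 32°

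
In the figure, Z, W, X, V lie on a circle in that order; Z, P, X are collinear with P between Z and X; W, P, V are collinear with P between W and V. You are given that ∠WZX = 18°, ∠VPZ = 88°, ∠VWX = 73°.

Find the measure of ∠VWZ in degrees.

∠VWZ = 70°

1. ∠WVX = 18°  [same arc WX]
2. ∠VPX = 92°  [linear pair at P on ZX]
3. ∠VXZ = 70°  [△XPV]
4. ∠VWZ = 70°  [same arc ZV]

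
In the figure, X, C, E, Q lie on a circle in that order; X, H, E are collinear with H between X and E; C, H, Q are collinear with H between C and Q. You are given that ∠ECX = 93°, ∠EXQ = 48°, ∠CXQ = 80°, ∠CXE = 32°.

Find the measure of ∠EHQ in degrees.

∠EHQ = 103°

1. ∠EQX = 87°  [cyclic XCEQ, opposite ∠C+∠Q]
2. ∠QEX = 45°  [△XEQ]
3. ∠CQE = 32°  [same arc CE]
4. ∠EHQ = 103°  [△EHQ]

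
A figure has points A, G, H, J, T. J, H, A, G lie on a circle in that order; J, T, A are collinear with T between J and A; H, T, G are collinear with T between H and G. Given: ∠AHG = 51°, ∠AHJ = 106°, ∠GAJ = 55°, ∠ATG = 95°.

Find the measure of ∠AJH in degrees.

∠AJH = 30°

1. ∠GHJ = 55°  [same arc JG]
2. ∠HTJ = 95°  [vertical angles at T]
3. ∠AJH = 30°  [△JTH]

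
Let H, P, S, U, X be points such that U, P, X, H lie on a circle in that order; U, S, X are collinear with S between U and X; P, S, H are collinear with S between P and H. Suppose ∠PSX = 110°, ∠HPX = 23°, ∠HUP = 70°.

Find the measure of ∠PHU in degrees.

1. ∠HSU = 110°  [vertical angles at S]
2. ∠HUX = 23°  [same arc XH]
3. ∠PHU = 47°  [△USH]

∠PHU = 47°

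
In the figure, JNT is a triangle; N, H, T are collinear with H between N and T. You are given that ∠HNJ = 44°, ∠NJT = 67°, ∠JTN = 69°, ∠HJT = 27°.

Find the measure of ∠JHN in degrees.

1. ∠HTJ = 69°  [H on ray TN]
2. ∠JHT = 84°  [△JHT]
3. ∠JHN = 96°  [linear pair at H on NT]

∠JHN = 96°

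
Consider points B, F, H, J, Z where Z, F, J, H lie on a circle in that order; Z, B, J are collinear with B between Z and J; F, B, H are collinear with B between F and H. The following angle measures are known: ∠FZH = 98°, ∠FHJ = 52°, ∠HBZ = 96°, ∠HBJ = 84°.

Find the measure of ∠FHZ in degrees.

1. ∠FZJ = 52°  [same arc FJ]
2. ∠FBZ = 84°  [vertical angles at B]
3. ∠HFZ = 44°  [△ZBF]
4. ∠FHZ = 38°  [△ZFH]

∠FHZ = 38°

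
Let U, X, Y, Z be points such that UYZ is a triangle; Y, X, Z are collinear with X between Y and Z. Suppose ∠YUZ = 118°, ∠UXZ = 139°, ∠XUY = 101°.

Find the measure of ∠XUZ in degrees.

1. ∠UXY = 41°  [linear pair at X on YZ]
2. ∠UYX = 38°  [△UYX]
3. ∠UYZ = 38°  [X on ray YZ]
4. ∠UZY = 24°  [△UYZ]
5. ∠UZX = 24°  [X on ray ZY]
6. ∠XUZ = 17°  [△UXZ]

∠XUZ = 17°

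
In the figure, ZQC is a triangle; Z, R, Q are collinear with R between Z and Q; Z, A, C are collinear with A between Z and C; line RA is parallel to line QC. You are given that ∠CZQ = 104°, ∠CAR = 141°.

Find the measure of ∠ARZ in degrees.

∠ARZ = 37°

1. ∠AZR = 104°  [R on ZQ, A on ZC]
2. ∠RAZ = 39°  [linear pair at A on ZC]
3. ∠ARZ = 37°  [△ZRA]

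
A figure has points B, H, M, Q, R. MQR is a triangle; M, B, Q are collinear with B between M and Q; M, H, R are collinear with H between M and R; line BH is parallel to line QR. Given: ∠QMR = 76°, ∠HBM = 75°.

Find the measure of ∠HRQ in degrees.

∠HRQ = 29°

1. ∠BMH = 76°  [B on MQ, H on MR]
2. ∠BHM = 29°  [△MBH]
3. ∠BHR = 151°  [linear pair at H on MR]
4. ∠HRQ = 29°  [BH∥QR, co-interior at R–H]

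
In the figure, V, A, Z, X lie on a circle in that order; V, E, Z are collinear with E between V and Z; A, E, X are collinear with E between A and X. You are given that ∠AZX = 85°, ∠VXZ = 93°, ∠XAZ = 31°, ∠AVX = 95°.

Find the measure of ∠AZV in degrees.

∠AZV = 29°

1. ∠AXZ = 64°  [△AZX]
2. ∠VAZ = 87°  [cyclic VAZX, opposite ∠A+∠X]
3. ∠AVZ = 64°  [same arc AZ]
4. ∠AZV = 29°  [△VAZ]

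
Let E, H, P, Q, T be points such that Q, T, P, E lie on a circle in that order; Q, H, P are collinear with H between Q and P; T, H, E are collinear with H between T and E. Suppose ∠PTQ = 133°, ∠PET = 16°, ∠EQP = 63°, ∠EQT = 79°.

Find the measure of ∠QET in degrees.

1. ∠PQT = 16°  [same arc TP]
2. ∠QPT = 31°  [△QTP]
3. ∠QET = 31°  [same arc QT]

∠QET = 31°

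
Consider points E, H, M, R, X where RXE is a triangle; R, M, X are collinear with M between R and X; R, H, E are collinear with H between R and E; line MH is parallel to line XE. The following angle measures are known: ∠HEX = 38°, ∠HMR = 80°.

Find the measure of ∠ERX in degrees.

∠ERX = 62°

1. ∠REX = 38°  [H on ray ER]
2. ∠EXR = 80°  [MH∥XE, corresponding at M]
3. ∠ERX = 62°  [△RXE]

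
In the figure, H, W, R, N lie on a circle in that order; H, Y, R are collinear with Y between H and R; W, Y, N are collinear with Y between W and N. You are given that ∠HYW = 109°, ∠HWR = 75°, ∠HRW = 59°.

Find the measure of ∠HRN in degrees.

1. ∠NYR = 109°  [vertical angles at Y]
2. ∠RHW = 46°  [△HWR]
3. ∠RNW = 46°  [same arc WR]
4. ∠HRN = 25°  [△RYN]

∠HRN = 25°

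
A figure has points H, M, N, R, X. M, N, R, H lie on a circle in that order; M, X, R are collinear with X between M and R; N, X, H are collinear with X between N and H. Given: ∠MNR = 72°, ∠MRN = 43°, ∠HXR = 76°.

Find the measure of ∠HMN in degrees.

1. ∠NMR = 65°  [△MNR]
2. ∠MHN = 43°  [same arc MN]
3. ∠MXN = 76°  [vertical angles at X]
4. ∠HNM = 39°  [△MXN]
5. ∠HMN = 98°  [△MNH]

∠HMN = 98°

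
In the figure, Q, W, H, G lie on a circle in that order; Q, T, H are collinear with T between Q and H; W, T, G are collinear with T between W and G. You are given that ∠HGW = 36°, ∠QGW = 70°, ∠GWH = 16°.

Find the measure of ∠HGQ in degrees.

1. ∠HQW = 36°  [same arc WH]
2. ∠QHW = 70°  [same arc QW]
3. ∠HWQ = 74°  [△QWH]
4. ∠HGQ = 106°  [cyclic QWHG, opposite ∠W+∠G]

∠HGQ = 106°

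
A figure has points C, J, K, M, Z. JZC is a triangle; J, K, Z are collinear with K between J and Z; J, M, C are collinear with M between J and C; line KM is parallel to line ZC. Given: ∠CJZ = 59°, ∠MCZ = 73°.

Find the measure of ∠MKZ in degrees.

1. ∠JCZ = 73°  [M on ray CJ]
2. ∠CZJ = 48°  [△JZC]
3. ∠JKM = 48°  [KM∥ZC, corresponding at K]
4. ∠MKZ = 132°  [linear pair at K on JZ]

∠MKZ = 132°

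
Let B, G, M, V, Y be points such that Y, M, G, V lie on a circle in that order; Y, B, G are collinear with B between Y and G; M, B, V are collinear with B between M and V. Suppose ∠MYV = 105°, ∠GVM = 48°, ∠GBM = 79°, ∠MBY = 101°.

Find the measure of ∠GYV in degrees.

∠GYV = 57°

1. ∠MGV = 75°  [cyclic YMGV, opposite ∠Y+∠G]
2. ∠GMV = 57°  [△MGV]
3. ∠GYV = 57°  [same arc GV]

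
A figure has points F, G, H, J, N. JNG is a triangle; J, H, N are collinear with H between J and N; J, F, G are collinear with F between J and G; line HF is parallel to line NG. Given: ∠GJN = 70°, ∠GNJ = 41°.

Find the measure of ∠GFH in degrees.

∠GFH = 111°

1. ∠JGN = 69°  [△JNG]
2. ∠HFJ = 69°  [HF∥NG, corresponding at F]
3. ∠GFH = 111°  [linear pair at F on JG]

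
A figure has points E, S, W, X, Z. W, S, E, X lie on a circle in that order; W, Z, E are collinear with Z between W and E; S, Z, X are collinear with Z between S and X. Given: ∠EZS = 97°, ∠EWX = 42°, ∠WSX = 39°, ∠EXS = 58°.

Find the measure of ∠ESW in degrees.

∠ESW = 81°

1. ∠SZW = 83°  [linear pair at Z on WE]
2. ∠ESX = 42°  [same arc EX]
3. ∠EWS = 58°  [△WZS]
4. ∠SEW = 41°  [△SZE]
5. ∠ESW = 81°  [△WSE]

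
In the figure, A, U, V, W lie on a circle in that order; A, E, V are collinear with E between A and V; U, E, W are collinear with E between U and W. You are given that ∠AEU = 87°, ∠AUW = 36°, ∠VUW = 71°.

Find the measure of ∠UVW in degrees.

1. ∠VEW = 87°  [vertical angles at E]
2. ∠AVW = 36°  [same arc AW]
3. ∠UWV = 57°  [△VEW]
4. ∠UVW = 52°  [△UVW]

∠UVW = 52°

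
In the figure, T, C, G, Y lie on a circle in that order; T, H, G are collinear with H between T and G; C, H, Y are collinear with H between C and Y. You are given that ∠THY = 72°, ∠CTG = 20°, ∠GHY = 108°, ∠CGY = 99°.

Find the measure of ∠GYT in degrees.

1. ∠CYG = 20°  [same arc CG]
2. ∠TGY = 52°  [△GHY]
3. ∠GCY = 61°  [△CGY]
4. ∠GTY = 61°  [same arc GY]
5. ∠GYT = 67°  [△TGY]

∠GYT = 67°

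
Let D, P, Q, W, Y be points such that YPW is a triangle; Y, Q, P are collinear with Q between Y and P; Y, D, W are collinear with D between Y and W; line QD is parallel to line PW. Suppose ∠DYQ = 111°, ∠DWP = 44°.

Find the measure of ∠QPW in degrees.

1. ∠PYW = 111°  [Q on YP, D on YW]
2. ∠PWY = 44°  [D on ray WY]
3. ∠WPY = 25°  [△YPW]
4. ∠QPW = 25°  [Q on ray PY]

∠QPW = 25°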